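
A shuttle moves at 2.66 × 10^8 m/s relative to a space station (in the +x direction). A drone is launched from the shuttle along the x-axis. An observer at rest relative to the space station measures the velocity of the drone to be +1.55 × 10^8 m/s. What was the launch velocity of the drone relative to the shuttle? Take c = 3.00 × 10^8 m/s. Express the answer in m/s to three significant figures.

v = 0.887c, u = 0.517c.
Invert the composition law: u' = (u − v)/(1 − uv/c²).
u' = (0.517 − 0.887) / (1 − (0.517)(0.887)) = -0.3700/0.5419 = -0.6828.
u' = -0.6828 × 3.00 × 10^8 m/s.

-2.05 × 10^8 m/s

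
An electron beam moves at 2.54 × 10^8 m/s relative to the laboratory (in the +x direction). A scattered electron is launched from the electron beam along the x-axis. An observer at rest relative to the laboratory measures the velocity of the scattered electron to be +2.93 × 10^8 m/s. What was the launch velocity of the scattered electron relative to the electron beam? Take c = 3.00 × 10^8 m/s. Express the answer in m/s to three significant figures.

+2.25 × 10^8 m/s

v = 0.847c, u = 0.977c.
Invert the composition law: u' = (u − v)/(1 − uv/c²).
u' = (0.977 − 0.847) / (1 − (0.977)(0.847)) = 0.1300/0.1731 = 0.7511.
u' = 0.7511 × 3.00 × 10^8 m/s.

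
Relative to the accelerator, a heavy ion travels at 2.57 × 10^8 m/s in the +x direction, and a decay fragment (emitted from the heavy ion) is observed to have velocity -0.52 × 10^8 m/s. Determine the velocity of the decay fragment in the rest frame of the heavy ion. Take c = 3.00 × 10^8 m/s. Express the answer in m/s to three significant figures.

v = 0.857c, u = -0.173c.
Invert the composition law: u' = (u − v)/(1 − uv/c²).
u' = (-0.173 − 0.857) / (1 − (-0.173)(0.857)) = -1.0300/1.1485 = -0.8968.
u' = -0.8968 × 3.00 × 10^8 m/s.

-2.69 × 10^8 m/s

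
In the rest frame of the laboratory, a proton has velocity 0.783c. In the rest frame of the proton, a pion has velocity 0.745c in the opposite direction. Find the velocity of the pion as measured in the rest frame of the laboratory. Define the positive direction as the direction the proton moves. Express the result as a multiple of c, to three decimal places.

+0.091c

With v = 0.783 and u' = -0.745 (in units of c),
u = (u' + v)/(1 + u'v/c²):
u = (-0.745 + 0.783) / (1 + (-0.745)·0.783) = 0.0380/0.4167 = 0.0912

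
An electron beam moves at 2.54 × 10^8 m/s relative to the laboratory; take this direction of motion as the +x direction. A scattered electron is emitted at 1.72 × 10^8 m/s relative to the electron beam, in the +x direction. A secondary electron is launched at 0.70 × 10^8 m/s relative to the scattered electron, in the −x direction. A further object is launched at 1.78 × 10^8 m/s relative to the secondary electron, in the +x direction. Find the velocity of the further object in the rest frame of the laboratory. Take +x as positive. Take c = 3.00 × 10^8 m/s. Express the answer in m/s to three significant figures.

+2.95 × 10^8 m/s

Apply u = (u' + v)/(1 + u'v/c²) successively, working outward toward the laboratory.
(Dividing each given speed by c = 3.00 × 10^8 m/s to work in units of c.)
Start: velocity of the electron beam relative to the laboratory = 0.8467c.
Compose with the scattered electron (u' = 0.573 in the electron beam frame): u_1 = (0.573 + 0.847) / (1 + 0.573·0.847) = 1.4200/1.4854 = 0.9560.
Compose with the secondary electron (u' = -0.233 in the scattered electron frame): u_2 = (-0.233 + 0.956) / (1 + (-0.233)·0.956) = 0.7226/0.7769 = 0.9301.
Compose with the further object (u' = 0.593 in the secondary electron frame): u_3 = (0.593 + 0.930) / (1 + 0.593·0.930) = 1.5234/1.5519 = 0.9817.
So u = 0.9817 × 3.00 × 10^8 m/s.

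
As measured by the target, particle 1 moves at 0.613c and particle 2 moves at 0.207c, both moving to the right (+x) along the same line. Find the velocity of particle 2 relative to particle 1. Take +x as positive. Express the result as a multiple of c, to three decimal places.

β_A = 0.613, β_B = 0.207.
Transform to A's frame with the inverse velocity-addition law: u' = (u − v)/(1 − uv/c²), taking u = β_B and v = β_A.
u' = (0.207 − 0.613) / (1 − (0.613)(0.207)) = -0.4060/0.8731 = -0.4650.

-0.465c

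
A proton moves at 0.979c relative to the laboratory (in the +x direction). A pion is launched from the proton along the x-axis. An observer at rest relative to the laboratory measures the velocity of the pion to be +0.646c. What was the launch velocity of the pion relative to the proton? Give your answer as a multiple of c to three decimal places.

-0.906c

Invert the composition law: u' = (u − v)/(1 − uv/c²).
u' = (0.646 − 0.979) / (1 − (0.646)(0.979)) = -0.3330/0.3676 = -0.9060.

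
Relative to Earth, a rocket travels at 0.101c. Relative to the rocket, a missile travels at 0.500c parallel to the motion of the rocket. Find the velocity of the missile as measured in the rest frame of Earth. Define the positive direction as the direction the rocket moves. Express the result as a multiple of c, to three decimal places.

0.572c

With v = 0.101 and u' = 0.500 (in units of c),
u = (u' + v)/(1 + u'v/c²):
u = (0.500 + 0.101) / (1 + 0.500·0.101) = 0.6010/1.0505 = 0.5721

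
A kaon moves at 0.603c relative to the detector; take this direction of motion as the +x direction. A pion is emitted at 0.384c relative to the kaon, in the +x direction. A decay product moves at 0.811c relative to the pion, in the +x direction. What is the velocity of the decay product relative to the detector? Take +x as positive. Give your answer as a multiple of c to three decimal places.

0.977c

Apply u = (u' + v)/(1 + u'v/c²) successively, working outward toward the detector.
Start: velocity of the kaon relative to the detector = 0.6030c.
Compose with the pion (u' = 0.384 in the kaon frame): u_1 = (0.384 + 0.603) / (1 + 0.384·0.603) = 0.9870/1.2316 = 0.8014.
Compose with the decay product (u' = 0.811 in the pion frame): u_2 = (0.811 + 0.801) / (1 + 0.811·0.801) = 1.6124/1.6500 = 0.9773.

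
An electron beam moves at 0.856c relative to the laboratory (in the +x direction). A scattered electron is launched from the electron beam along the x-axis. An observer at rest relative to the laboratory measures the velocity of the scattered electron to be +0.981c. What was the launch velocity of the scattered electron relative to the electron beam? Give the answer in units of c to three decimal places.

Invert the composition law: u' = (u − v)/(1 − uv/c²).
u' = (0.981 − 0.856) / (1 − (0.981)(0.856)) = 0.1250/0.1603 = 0.7800.

+0.780c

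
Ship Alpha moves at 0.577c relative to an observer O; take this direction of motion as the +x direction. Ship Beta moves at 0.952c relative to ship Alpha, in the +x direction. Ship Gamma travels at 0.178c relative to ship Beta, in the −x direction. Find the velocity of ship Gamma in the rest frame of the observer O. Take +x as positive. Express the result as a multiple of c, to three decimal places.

Apply u = (u' + v)/(1 + u'v/c²) successively, working outward toward the observer O.
Start: velocity of ship Alpha relative to the observer O = 0.5770c.
Compose with ship Beta (u' = 0.952 in ship Alpha frame): u_1 = (0.952 + 0.577) / (1 + 0.952·0.577) = 1.5290/1.5493 = 0.9869.
Compose with ship Gamma (u' = -0.178 in ship Beta frame): u_2 = (-0.178 + 0.987) / (1 + (-0.178)·0.987) = 0.8089/0.8243 = 0.9813.

+0.981c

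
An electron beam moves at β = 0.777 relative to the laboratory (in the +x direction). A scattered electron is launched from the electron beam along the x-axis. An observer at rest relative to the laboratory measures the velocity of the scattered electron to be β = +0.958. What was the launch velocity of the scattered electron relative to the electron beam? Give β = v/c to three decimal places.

β = +0.708

Invert the composition law: u' = (u − v)/(1 − uv/c²).
u' = (0.958 − 0.777) / (1 − (0.958)(0.777)) = 0.1810/0.2556 = 0.7080.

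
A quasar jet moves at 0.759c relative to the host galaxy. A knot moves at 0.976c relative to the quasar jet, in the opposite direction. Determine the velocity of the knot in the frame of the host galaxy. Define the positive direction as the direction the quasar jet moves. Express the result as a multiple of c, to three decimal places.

-0.837c

With v = 0.759 and u' = -0.976 (in units of c),
u = (u' + v)/(1 + u'v/c²):
u = (-0.976 + 0.759) / (1 + (-0.976)·0.759) = -0.2170/0.2592 = -0.8371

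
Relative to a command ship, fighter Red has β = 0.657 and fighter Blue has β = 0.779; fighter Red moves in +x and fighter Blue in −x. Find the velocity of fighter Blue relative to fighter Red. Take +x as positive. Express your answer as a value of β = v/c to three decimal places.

β_A = 0.657, β_B = -0.779.
Transform to A's frame with the inverse velocity-addition law: u' = (u − v)/(1 − uv/c²), taking u = β_B and v = β_A.
u' = (-0.779 − 0.657) / (1 − (0.657)(-0.779)) = -1.4360/1.5118 = -0.9499.

β = -0.950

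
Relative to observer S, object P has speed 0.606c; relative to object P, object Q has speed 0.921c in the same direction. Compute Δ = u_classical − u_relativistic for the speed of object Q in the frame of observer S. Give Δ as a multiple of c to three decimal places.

Δ = 0.547c

Galilean: u_cl = 0.921 + 0.606 = 1.5270.
Relativistic: u_rel = (0.921 + 0.606) / (1 + 0.921·0.606) = 1.5270/1.5581 = 0.9800.
Δ = 1.5270 − 0.9800 = 0.5470.
(The classical prediction exceeds c; the relativistic result does not.)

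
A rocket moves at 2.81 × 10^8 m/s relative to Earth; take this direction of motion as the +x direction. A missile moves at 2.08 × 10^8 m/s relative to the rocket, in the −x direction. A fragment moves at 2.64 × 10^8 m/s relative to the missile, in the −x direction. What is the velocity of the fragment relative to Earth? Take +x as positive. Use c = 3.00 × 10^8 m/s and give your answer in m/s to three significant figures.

-1.43 × 10^8 m/s

Apply u = (u' + v)/(1 + u'v/c²) successively, working outward toward Earth.
(Dividing each given speed by c = 3.00 × 10^8 m/s to work in units of c.)
Start: velocity of the rocket relative to Earth = 0.9367c.
Compose with the missile (u' = -0.693 in the rocket frame): u_1 = (-0.693 + 0.937) / (1 + (-0.693)·0.937) = 0.2433/0.3506 = 0.6941.
Compose with the fragment (u' = -0.880 in the missile frame): u_2 = (-0.880 + 0.694) / (1 + (-0.880)·0.694) = -0.1859/0.3892 = -0.4777.
So u = -0.4777 × 3.00 × 10^8 m/s.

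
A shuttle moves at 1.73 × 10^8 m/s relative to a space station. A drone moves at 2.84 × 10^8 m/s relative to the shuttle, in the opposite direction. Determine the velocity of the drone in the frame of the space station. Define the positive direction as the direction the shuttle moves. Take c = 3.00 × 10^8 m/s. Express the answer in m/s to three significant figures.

-2.44 × 10^8 m/s

In units of c (dividing by 3.00 × 10^8 m/s): v = 0.577, u' = -0.947.
u = (u' + v)/(1 + u'v/c²):
u = (-0.947 + 0.577) / (1 + (-0.947)·0.577) = -0.3700/0.4541 = -0.8148
Converting back: u = -0.8148 × 3.00 × 10^8 m/s.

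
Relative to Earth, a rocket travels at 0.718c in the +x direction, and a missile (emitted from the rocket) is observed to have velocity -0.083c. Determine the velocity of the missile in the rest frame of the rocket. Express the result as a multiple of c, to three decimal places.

-0.756c

Invert the composition law: u' = (u − v)/(1 − uv/c²).
u' = (-0.083 − 0.718) / (1 − (-0.083)(0.718)) = -0.8010/1.0596 = -0.7559.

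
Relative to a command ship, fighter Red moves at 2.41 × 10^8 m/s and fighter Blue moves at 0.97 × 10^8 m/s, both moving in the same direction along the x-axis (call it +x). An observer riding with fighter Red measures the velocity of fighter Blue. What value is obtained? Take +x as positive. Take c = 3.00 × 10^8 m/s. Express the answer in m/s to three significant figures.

-1.95 × 10^8 m/s

β_A = 0.803, β_B = 0.323 (dividing each by c = 3.00 × 10^8 m/s).
Transform to A's frame with the inverse velocity-addition law: u' = (u − v)/(1 − uv/c²), taking u = β_B and v = β_A.
u' = (0.323 − 0.803) / (1 − (0.803)(0.323)) = -0.4800/0.7403 = -0.6484.
u' = -0.6484 × 3.00 × 10^8 m/s.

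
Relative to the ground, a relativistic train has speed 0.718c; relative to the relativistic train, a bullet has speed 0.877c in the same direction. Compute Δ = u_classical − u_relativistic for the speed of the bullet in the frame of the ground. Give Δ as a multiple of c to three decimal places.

Galilean: u_cl = 0.877 + 0.718 = 1.5950.
Relativistic: u_rel = (0.877 + 0.718) / (1 + 0.877·0.718) = 1.5950/1.6297 = 0.9787.
Δ = 1.5950 − 0.9787 = 0.6163.
(The classical prediction exceeds c; the relativistic result does not.)

Δ = 0.616c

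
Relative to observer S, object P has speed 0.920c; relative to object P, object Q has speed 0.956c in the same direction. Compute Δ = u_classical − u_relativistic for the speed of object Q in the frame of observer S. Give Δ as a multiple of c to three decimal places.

Galilean: u_cl = 0.956 + 0.920 = 1.8760.
Relativistic: u_rel = (0.956 + 0.920) / (1 + 0.956·0.920) = 1.8760/1.8795 = 0.9981.
Δ = 1.8760 − 0.9981 = 0.8779.
(The classical prediction exceeds c; the relativistic result does not.)

Δ = 0.878c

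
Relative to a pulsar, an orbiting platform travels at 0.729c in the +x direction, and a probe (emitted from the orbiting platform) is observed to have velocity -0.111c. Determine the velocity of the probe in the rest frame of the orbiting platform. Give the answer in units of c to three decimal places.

Invert the composition law: u' = (u − v)/(1 − uv/c²).
u' = (-0.111 − 0.729) / (1 − (-0.111)(0.729)) = -0.8400/1.0809 = -0.7771.

-0.777c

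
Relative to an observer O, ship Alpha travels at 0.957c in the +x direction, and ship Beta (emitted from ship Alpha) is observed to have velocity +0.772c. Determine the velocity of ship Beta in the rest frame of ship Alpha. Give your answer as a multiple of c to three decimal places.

-0.708c

Invert the composition law: u' = (u − v)/(1 − uv/c²).
u' = (0.772 − 0.957) / (1 − (0.772)(0.957)) = -0.1850/0.2612 = -0.7083.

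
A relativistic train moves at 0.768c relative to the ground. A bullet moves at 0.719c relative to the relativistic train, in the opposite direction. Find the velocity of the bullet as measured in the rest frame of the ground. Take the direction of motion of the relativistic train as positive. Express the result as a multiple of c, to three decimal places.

+0.109c

With v = 0.768 and u' = -0.719 (in units of c),
u = (u' + v)/(1 + u'v/c²):
u = (-0.719 + 0.768) / (1 + (-0.719)·0.768) = 0.0490/0.4478 = 0.1094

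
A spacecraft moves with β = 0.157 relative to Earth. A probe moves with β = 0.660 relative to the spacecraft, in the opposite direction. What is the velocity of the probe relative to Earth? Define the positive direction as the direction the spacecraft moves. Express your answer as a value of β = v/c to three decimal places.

With v = 0.157 and u' = -0.660 (in units of c),
u = (u' + v)/(1 + u'v/c²):
u = (-0.660 + 0.157) / (1 + (-0.660)·0.157) = -0.5030/0.8964 = -0.5611

β = -0.561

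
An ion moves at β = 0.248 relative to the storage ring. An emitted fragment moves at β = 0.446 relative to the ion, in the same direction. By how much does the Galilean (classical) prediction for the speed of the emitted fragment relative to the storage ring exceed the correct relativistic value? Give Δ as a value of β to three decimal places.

Galilean: u_cl = 0.446 + 0.248 = 0.6940.
Relativistic: u_rel = (0.446 + 0.248) / (1 + 0.446·0.248) = 0.6940/1.1106 = 0.6249.
Δ = 0.6940 − 0.6249 = 0.0691.

Δ = 0.069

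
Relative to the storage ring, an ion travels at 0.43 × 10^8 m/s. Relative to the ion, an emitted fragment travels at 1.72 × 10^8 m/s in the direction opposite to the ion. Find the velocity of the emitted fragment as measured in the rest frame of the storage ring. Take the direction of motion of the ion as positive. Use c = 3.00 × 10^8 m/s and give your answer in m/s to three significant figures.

-1.41 × 10^8 m/s

In units of c (dividing by 3.00 × 10^8 m/s): v = 0.143, u' = -0.573.
u = (u' + v)/(1 + u'v/c²):
u = (-0.573 + 0.143) / (1 + (-0.573)·0.143) = -0.4300/0.9178 = -0.4685
Converting back: u = -0.4685 × 3.00 × 10^8 m/s.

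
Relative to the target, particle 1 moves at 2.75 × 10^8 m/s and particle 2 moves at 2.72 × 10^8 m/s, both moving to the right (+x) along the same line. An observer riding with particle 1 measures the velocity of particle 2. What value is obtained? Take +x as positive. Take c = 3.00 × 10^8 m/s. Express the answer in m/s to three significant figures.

-1.78 × 10^7 m/s

β_A = 0.917, β_B = 0.907 (dividing each by c = 3.00 × 10^8 m/s).
Transform to A's frame with the inverse velocity-addition law: u' = (u − v)/(1 − uv/c²), taking u = β_B and v = β_A.
u' = (0.907 − 0.917) / (1 − (0.917)(0.907)) = -0.0100/0.1689 = -0.0592.
u' = -0.0592 × 3.00 × 10^8 m/s.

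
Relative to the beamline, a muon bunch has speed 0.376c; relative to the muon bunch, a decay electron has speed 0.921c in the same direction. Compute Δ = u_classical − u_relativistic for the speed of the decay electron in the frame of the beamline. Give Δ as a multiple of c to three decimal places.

Galilean: u_cl = 0.921 + 0.376 = 1.2970.
Relativistic: u_rel = (0.921 + 0.376) / (1 + 0.921·0.376) = 1.2970/1.3463 = 0.9634.
Δ = 1.2970 − 0.9634 = 0.3336.
(The classical prediction exceeds c; the relativistic result does not.)

Δ = 0.334c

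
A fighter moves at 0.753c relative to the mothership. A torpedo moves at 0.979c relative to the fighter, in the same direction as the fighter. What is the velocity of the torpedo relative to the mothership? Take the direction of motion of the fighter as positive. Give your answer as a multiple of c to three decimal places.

0.997c

With v = 0.753 and u' = 0.979 (in units of c),
u = (u' + v)/(1 + u'v/c²):
u = (0.979 + 0.753) / (1 + 0.979·0.753) = 1.7320/1.7372 = 0.9970
(Galilean addition would give +1.732c, exceeding c.)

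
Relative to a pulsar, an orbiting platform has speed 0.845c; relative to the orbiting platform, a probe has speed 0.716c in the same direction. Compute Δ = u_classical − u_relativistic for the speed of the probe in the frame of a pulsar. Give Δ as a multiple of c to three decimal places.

Galilean: u_cl = 0.716 + 0.845 = 1.5610.
Relativistic: u_rel = (0.716 + 0.845) / (1 + 0.716·0.845) = 1.5610/1.6050 = 0.9726.
Δ = 1.5610 − 0.9726 = 0.5884.
(The classical prediction exceeds c; the relativistic result does not.)

Δ = 0.588c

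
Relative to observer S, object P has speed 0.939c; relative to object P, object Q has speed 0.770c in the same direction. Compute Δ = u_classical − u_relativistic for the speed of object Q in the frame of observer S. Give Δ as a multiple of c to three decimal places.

Galilean: u_cl = 0.770 + 0.939 = 1.7090.
Relativistic: u_rel = (0.770 + 0.939) / (1 + 0.770·0.939) = 1.7090/1.7230 = 0.9919.
Δ = 1.7090 − 0.9919 = 0.7171.
(The classical prediction exceeds c; the relativistic result does not.)

Δ = 0.717c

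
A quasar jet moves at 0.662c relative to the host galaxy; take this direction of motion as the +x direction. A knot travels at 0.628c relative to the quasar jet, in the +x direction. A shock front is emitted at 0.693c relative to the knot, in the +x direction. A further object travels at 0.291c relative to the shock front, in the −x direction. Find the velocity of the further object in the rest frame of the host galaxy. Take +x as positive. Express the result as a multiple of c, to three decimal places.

Apply u = (u' + v)/(1 + u'v/c²) successively, working outward toward the host galaxy.
Start: velocity of the quasar jet relative to the host galaxy = 0.6620c.
Compose with the knot (u' = 0.628 in the quasar jet frame): u_1 = (0.628 + 0.662) / (1 + 0.628·0.662) = 1.2900/1.4157 = 0.9112.
Compose with the shock front (u' = 0.693 in the knot frame): u_2 = (0.693 + 0.911) / (1 + 0.693·0.911) = 1.6042/1.6315 = 0.9833.
Compose with the further object (u' = -0.291 in the shock front frame): u_3 = (-0.291 + 0.983) / (1 + (-0.291)·0.983) = 0.6923/0.7139 = 0.9698.

+0.970c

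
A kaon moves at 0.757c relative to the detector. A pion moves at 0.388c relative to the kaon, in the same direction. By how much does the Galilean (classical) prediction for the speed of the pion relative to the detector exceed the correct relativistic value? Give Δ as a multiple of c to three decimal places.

Galilean: u_cl = 0.388 + 0.757 = 1.1450.
Relativistic: u_rel = (0.388 + 0.757) / (1 + 0.388·0.757) = 1.1450/1.2937 = 0.8850.
Δ = 1.1450 − 0.8850 = 0.2600.
(The classical prediction exceeds c; the relativistic result does not.)

Δ = 0.260c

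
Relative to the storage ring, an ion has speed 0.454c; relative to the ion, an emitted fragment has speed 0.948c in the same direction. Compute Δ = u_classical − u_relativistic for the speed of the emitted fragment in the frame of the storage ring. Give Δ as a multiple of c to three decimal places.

Galilean: u_cl = 0.948 + 0.454 = 1.4020.
Relativistic: u_rel = (0.948 + 0.454) / (1 + 0.948·0.454) = 1.4020/1.4304 = 0.9802.
Δ = 1.4020 − 0.9802 = 0.4218.
(The classical prediction exceeds c; the relativistic result does not.)

Δ = 0.422c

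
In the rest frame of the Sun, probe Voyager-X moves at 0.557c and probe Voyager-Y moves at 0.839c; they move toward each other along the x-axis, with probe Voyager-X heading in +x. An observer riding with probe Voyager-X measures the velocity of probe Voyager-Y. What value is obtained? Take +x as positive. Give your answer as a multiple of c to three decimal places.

-0.951c

β_A = 0.557, β_B = -0.839.
Transform to A's frame with the inverse velocity-addition law: u' = (u − v)/(1 − uv/c²), taking u = β_B and v = β_A.
u' = (-0.839 − 0.557) / (1 − (0.557)(-0.839)) = -1.3960/1.4673 = -0.9514.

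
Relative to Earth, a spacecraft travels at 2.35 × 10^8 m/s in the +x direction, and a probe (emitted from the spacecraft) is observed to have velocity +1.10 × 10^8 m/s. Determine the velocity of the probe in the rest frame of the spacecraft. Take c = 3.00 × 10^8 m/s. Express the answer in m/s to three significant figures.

v = 0.783c, u = 0.367c.
Invert the composition law: u' = (u − v)/(1 − uv/c²).
u' = (0.367 − 0.783) / (1 − (0.367)(0.783)) = -0.4167/0.7128 = -0.5846.
u' = -0.5846 × 3.00 × 10^8 m/s.

-1.75 × 10^8 m/s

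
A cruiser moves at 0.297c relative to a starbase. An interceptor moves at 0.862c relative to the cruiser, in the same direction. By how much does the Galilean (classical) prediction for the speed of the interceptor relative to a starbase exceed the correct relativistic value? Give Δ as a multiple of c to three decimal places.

Galilean: u_cl = 0.862 + 0.297 = 1.1590.
Relativistic: u_rel = (0.862 + 0.297) / (1 + 0.862·0.297) = 1.1590/1.2560 = 0.9228.
Δ = 1.1590 − 0.9228 = 0.2362.
(The classical prediction exceeds c; the relativistic result does not.)

Δ = 0.236c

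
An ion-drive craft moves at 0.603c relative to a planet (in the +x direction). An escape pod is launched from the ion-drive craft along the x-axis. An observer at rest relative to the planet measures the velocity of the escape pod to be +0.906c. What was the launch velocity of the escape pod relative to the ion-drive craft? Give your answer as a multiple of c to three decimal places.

Invert the composition law: u' = (u − v)/(1 − uv/c²).
u' = (0.906 − 0.603) / (1 − (0.906)(0.603)) = 0.3030/0.4537 = 0.6679.

+0.668c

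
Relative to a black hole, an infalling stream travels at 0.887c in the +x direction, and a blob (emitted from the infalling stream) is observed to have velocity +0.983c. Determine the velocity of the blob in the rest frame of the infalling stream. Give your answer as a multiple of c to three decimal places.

+0.750c

Invert the composition law: u' = (u − v)/(1 − uv/c²).
u' = (0.983 − 0.887) / (1 − (0.983)(0.887)) = 0.0960/0.1281 = 0.7495.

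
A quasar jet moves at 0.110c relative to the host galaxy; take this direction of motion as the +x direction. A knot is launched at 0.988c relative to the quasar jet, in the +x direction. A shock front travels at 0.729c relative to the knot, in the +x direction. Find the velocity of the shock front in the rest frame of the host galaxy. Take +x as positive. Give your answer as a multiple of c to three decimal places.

Apply u = (u' + v)/(1 + u'v/c²) successively, working outward toward the host galaxy.
Start: velocity of the quasar jet relative to the host galaxy = 0.1100c.
Compose with the knot (u' = 0.988 in the quasar jet frame): u_1 = (0.988 + 0.110) / (1 + 0.988·0.110) = 1.0980/1.1087 = 0.9904.
Compose with the shock front (u' = 0.729 in the knot frame): u_2 = (0.729 + 0.990) / (1 + 0.729·0.990) = 1.7194/1.7220 = 0.9985.

0.998c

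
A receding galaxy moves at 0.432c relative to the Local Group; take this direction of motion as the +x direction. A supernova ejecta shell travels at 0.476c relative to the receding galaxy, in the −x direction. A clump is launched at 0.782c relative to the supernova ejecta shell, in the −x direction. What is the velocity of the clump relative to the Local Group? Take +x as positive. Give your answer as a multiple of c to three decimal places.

-0.803c

Apply u = (u' + v)/(1 + u'v/c²) successively, working outward toward the Local Group.
Start: velocity of the receding galaxy relative to the Local Group = 0.4320c.
Compose with the supernova ejecta shell (u' = -0.476 in the receding galaxy frame): u_1 = (-0.476 + 0.432) / (1 + (-0.476)·0.432) = -0.0440/0.7944 = -0.0554.
Compose with the clump (u' = -0.782 in the supernova ejecta shell frame): u_2 = (-0.782 + (-0.055)) / (1 + (-0.782)·(-0.055)) = -0.8374/1.0433 = -0.8026.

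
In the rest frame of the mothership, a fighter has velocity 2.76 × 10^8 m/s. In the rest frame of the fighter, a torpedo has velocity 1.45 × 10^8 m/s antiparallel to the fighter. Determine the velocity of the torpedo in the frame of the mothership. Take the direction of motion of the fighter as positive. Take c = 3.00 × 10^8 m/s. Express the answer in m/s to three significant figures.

+2.36 × 10^8 m/s

In units of c (dividing by 3.00 × 10^8 m/s): v = 0.920, u' = -0.483.
u = (u' + v)/(1 + u'v/c²):
u = (-0.483 + 0.920) / (1 + (-0.483)·0.920) = 0.4367/0.5553 = 0.7863
Converting back: u = 0.7863 × 3.00 × 10^8 m/s.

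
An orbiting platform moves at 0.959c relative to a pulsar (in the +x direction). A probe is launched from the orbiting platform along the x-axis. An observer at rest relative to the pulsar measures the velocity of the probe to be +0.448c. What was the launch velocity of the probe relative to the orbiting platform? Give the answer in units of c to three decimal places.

-0.896c

Invert the composition law: u' = (u − v)/(1 − uv/c²).
u' = (0.448 − 0.959) / (1 − (0.448)(0.959)) = -0.5110/0.5704 = -0.8959.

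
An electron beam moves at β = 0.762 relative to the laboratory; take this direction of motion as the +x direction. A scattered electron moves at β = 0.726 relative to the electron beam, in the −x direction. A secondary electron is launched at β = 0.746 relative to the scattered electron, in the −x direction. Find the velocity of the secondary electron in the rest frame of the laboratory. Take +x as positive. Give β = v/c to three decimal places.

Apply u = (u' + v)/(1 + u'v/c²) successively, working outward toward the laboratory.
Start: velocity of the electron beam relative to the laboratory = 0.7620c.
Compose with the scattered electron (u' = -0.726 in the electron beam frame): u_1 = (-0.726 + 0.762) / (1 + (-0.726)·0.762) = 0.0360/0.4468 = 0.0806.
Compose with the secondary electron (u' = -0.746 in the scattered electron frame): u_2 = (-0.746 + 0.081) / (1 + (-0.746)·0.081) = -0.6654/0.9399 = -0.7080.

β = -0.708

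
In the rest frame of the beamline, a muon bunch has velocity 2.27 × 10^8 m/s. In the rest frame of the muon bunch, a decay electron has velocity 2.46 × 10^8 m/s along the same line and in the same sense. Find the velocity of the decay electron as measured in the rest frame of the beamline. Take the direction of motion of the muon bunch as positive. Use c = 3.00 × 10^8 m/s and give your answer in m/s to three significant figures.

2.92 × 10^8 m/s

In units of c (dividing by 3.00 × 10^8 m/s): v = 0.757, u' = 0.820.
u = (u' + v)/(1 + u'v/c²):
u = (0.820 + 0.757) / (1 + 0.820·0.757) = 1.5767/1.6205 = 0.9730
Converting back: u = 0.9730 × 3.00 × 10^8 m/s.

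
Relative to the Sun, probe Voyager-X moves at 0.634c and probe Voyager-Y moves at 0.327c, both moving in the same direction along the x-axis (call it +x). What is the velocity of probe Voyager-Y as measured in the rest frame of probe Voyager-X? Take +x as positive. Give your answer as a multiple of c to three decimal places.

-0.387c

β_A = 0.634, β_B = 0.327.
Transform to A's frame with the inverse velocity-addition law: u' = (u − v)/(1 − uv/c²), taking u = β_B and v = β_A.
u' = (0.327 − 0.634) / (1 − (0.634)(0.327)) = -0.3070/0.7927 = -0.3873.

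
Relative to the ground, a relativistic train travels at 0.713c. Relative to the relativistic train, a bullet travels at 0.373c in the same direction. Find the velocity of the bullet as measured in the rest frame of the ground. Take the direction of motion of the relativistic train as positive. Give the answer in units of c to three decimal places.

With v = 0.713 and u' = 0.373 (in units of c),
u = (u' + v)/(1 + u'v/c²):
u = (0.373 + 0.713) / (1 + 0.373·0.713) = 1.0860/1.2659 = 0.8579

0.858c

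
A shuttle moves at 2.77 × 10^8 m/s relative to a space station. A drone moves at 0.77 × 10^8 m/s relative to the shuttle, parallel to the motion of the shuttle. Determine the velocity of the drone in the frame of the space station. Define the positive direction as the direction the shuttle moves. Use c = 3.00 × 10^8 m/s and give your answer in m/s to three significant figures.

2.86 × 10^8 m/s

In units of c (dividing by 3.00 × 10^8 m/s): v = 0.923, u' = 0.257.
u = (u' + v)/(1 + u'v/c²):
u = (0.257 + 0.923) / (1 + 0.257·0.923) = 1.1800/1.2370 = 0.9539
(Galilean addition would give +1.180c, exceeding c.)
Converting back: u = 0.9539 × 3.00 × 10^8 m/s.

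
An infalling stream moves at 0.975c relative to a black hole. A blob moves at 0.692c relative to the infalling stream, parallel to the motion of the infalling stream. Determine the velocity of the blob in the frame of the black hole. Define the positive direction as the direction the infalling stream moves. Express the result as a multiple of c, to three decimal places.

With v = 0.975 and u' = 0.692 (in units of c),
u = (u' + v)/(1 + u'v/c²):
u = (0.692 + 0.975) / (1 + 0.692·0.975) = 1.6670/1.6747 = 0.9954
(Galilean addition would give +1.667c, exceeding c.)

0.995c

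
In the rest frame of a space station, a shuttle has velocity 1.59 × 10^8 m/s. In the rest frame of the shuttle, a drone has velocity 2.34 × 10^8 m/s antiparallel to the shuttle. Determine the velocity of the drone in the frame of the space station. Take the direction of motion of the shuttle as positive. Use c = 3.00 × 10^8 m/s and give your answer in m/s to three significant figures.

In units of c (dividing by 3.00 × 10^8 m/s): v = 0.530, u' = -0.780.
u = (u' + v)/(1 + u'v/c²):
u = (-0.780 + 0.530) / (1 + (-0.780)·0.530) = -0.2500/0.5866 = -0.4262
(Galilean addition would give -0.250c.)
Converting back: u = -0.4262 × 3.00 × 10^8 m/s.

-1.28 × 10^8 m/s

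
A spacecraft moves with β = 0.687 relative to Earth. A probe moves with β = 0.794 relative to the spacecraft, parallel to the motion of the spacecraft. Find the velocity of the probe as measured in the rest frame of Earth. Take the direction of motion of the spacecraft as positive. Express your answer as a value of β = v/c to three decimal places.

With v = 0.687 and u' = 0.794 (in units of c),
u = (u' + v)/(1 + u'v/c²):
u = (0.794 + 0.687) / (1 + 0.794·0.687) = 1.4810/1.5455 = 0.9583

β = 0.958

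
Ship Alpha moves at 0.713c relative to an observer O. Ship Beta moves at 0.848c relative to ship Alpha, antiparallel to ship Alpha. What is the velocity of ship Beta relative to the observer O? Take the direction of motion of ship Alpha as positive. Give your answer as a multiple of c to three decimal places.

With v = 0.713 and u' = -0.848 (in units of c),
u = (u' + v)/(1 + u'v/c²):
u = (-0.848 + 0.713) / (1 + (-0.848)·0.713) = -0.1350/0.3954 = -0.3414

-0.341c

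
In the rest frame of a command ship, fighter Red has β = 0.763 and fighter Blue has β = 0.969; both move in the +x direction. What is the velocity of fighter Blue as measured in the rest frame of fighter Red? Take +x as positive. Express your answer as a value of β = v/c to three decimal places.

β_A = 0.763, β_B = 0.969.
Transform to A's frame with the inverse velocity-addition law: u' = (u − v)/(1 − uv/c²), taking u = β_B and v = β_A.
u' = (0.969 − 0.763) / (1 − (0.763)(0.969)) = 0.2060/0.2607 = 0.7903.

β = +0.790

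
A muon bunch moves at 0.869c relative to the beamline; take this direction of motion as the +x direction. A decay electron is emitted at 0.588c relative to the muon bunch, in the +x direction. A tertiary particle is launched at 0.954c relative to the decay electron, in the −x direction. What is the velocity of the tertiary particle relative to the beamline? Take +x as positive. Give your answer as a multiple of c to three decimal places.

Apply u = (u' + v)/(1 + u'v/c²) successively, working outward toward the beamline.
Start: velocity of the muon bunch relative to the beamline = 0.8690c.
Compose with the decay electron (u' = 0.588 in the muon bunch frame): u_1 = (0.588 + 0.869) / (1 + 0.588·0.869) = 1.4570/1.5110 = 0.9643.
Compose with the tertiary particle (u' = -0.954 in the decay electron frame): u_2 = (-0.954 + 0.964) / (1 + (-0.954)·0.964) = 0.0103/0.0801 = 0.1284.

+0.128c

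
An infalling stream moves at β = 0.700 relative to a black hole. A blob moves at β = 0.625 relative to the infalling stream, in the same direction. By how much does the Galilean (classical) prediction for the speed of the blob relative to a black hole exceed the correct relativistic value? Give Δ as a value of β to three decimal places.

Δ = 0.403

Galilean: u_cl = 0.625 + 0.700 = 1.3250.
Relativistic: u_rel = (0.625 + 0.700) / (1 + 0.625·0.700) = 1.3250/1.4375 = 0.9217.
Δ = 1.3250 − 0.9217 = 0.4033.
(The classical prediction exceeds c; the relativistic result does not.)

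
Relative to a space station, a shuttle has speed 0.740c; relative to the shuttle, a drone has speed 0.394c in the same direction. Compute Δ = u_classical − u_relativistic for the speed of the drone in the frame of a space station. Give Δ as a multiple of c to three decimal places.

Galilean: u_cl = 0.394 + 0.740 = 1.1340.
Relativistic: u_rel = (0.394 + 0.740) / (1 + 0.394·0.740) = 1.1340/1.2916 = 0.8780.
Δ = 1.1340 − 0.8780 = 0.2560.
(The classical prediction exceeds c; the relativistic result does not.)

Δ = 0.256c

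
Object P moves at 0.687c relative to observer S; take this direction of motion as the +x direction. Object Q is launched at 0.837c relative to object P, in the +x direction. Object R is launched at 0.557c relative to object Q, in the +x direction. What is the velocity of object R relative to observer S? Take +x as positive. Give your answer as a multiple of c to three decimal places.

Apply u = (u' + v)/(1 + u'v/c²) successively, working outward toward observer S.
Start: velocity of object P relative to observer S = 0.6870c.
Compose with object Q (u' = 0.837 in object P frame): u_1 = (0.837 + 0.687) / (1 + 0.837·0.687) = 1.5240/1.5750 = 0.9676.
Compose with object R (u' = 0.557 in object Q frame): u_2 = (0.557 + 0.968) / (1 + 0.557·0.968) = 1.5246/1.5390 = 0.9907.

0.991c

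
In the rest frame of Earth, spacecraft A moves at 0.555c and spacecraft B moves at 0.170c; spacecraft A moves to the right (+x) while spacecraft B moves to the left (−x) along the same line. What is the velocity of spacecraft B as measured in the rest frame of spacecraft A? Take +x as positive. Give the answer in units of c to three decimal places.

-0.662c

β_A = 0.555, β_B = -0.170.
Transform to A's frame with the inverse velocity-addition law: u' = (u − v)/(1 − uv/c²), taking u = β_B and v = β_A.
u' = (-0.170 − 0.555) / (1 − (0.555)(-0.170)) = -0.7250/1.0943 = -0.6625.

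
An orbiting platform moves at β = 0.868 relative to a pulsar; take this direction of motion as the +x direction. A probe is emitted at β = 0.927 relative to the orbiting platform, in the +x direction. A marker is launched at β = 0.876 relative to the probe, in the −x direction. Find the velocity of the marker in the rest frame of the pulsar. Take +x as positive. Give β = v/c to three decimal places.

Apply u = (u' + v)/(1 + u'v/c²) successively, working outward toward the pulsar.
Start: velocity of the orbiting platform relative to the pulsar = 0.8680c.
Compose with the probe (u' = 0.927 in the orbiting platform frame): u_1 = (0.927 + 0.868) / (1 + 0.927·0.868) = 1.7950/1.8046 = 0.9947.
Compose with the marker (u' = -0.876 in the probe frame): u_2 = (-0.876 + 0.995) / (1 + (-0.876)·0.995) = 0.1187/0.1287 = 0.9222.

β = +0.922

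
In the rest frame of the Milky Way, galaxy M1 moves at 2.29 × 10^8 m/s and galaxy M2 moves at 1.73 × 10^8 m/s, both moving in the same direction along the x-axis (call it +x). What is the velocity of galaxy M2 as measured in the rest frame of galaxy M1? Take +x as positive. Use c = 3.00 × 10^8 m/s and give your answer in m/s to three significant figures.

-1.00 × 10^8 m/s

β_A = 0.763, β_B = 0.577 (dividing each by c = 3.00 × 10^8 m/s).
Transform to A's frame with the inverse velocity-addition law: u' = (u − v)/(1 − uv/c²), taking u = β_B and v = β_A.
u' = (0.577 − 0.763) / (1 − (0.763)(0.577)) = -0.1867/0.5598 = -0.3334.
u' = -0.3334 × 3.00 × 10^8 m/s.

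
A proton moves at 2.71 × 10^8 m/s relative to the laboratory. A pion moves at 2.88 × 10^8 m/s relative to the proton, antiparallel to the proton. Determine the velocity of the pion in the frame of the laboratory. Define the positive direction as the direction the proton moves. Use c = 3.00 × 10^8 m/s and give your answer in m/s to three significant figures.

In units of c (dividing by 3.00 × 10^8 m/s): v = 0.903, u' = -0.960.
u = (u' + v)/(1 + u'v/c²):
u = (-0.960 + 0.903) / (1 + (-0.960)·0.903) = -0.0567/0.1328 = -0.4267
Converting back: u = -0.4267 × 3.00 × 10^8 m/s.

-1.28 × 10^8 m/s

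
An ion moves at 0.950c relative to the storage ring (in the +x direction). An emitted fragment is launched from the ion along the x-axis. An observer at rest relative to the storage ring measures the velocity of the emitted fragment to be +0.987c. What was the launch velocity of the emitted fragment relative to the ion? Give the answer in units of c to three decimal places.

Invert the composition law: u' = (u − v)/(1 − uv/c²).
u' = (0.987 − 0.950) / (1 − (0.987)(0.950)) = 0.0370/0.0624 = 0.5934.

+0.593c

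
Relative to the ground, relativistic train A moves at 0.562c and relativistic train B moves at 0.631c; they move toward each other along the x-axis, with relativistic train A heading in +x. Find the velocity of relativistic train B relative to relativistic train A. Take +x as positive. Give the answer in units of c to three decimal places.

β_A = 0.562, β_B = -0.631.
Transform to A's frame with the inverse velocity-addition law: u' = (u − v)/(1 − uv/c²), taking u = β_B and v = β_A.
u' = (-0.631 − 0.562) / (1 − (0.562)(-0.631)) = -1.1930/1.3546 = -0.8807.

-0.881c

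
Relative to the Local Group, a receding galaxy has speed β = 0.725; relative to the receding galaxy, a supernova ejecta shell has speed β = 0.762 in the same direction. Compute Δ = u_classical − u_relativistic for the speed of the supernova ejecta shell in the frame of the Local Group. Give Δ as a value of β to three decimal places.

Galilean: u_cl = 0.762 + 0.725 = 1.4870.
Relativistic: u_rel = (0.762 + 0.725) / (1 + 0.762·0.725) = 1.4870/1.5525 = 0.9578.
Δ = 1.4870 − 0.9578 = 0.5292.
(The classical prediction exceeds c; the relativistic result does not.)

Δ = 0.529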